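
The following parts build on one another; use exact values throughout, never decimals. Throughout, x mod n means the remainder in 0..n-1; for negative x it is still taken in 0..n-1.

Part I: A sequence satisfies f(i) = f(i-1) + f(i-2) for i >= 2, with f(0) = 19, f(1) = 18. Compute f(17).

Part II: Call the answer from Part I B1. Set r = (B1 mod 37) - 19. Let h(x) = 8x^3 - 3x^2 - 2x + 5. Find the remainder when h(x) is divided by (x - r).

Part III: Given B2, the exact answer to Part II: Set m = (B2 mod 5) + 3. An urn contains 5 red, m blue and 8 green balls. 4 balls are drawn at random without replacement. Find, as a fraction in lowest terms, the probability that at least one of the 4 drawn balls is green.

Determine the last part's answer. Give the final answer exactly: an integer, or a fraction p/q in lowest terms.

161/170

Part I: f(2) = 1*(18) + 1*(19) = 37; iterating: f(2)=37, f(3)=55, f(4)=92, f(5)=147, f(6)=239, f(7)=386, f(8)=625, f(9)=1011, f(10)=1636, f(11)=2647, f(12)=4283, f(13)=6930, f(14)=11213, f(15)=18143, f(16)=29356, f(17)=47499; answer 47499
Part II: B1 = 47499; r = 9; remainder = value at the root: 8*(9)^3 - 3*(9)^2 - 2*(9)^1 + 5 = (5832) + (-243) + (-18) + (5) = 5576; answer 5576
Part III: B2 = 5576; m = 4; total draws C(17,4) = 2380; complement C(9,4) = 126; favorable 2380 - 126 = 2254; P = 161/170; answer 161/170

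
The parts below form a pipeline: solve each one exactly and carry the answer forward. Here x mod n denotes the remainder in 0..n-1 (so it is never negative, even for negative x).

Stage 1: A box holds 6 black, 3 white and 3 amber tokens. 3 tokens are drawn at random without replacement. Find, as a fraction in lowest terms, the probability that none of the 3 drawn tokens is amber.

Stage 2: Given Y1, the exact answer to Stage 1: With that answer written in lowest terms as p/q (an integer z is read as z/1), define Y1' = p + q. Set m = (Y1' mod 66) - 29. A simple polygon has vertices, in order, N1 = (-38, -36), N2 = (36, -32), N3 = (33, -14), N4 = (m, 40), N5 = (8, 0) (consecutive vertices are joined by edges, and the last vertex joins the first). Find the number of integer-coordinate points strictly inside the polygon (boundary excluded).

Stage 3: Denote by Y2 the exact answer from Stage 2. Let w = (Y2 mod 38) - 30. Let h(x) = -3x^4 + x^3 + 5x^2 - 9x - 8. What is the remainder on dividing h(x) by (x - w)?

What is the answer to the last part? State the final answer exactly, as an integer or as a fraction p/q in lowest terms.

-1610126

Stage 1: total draws C(12,3) = 220; favorable C(9,3) = 84; P = 21/55; answer 21/55
Stage 2: Y1 = 21/55; threaded value p + q = 76; m = -19; cross terms: (-38*-32 - 36*-36)=2512, (36*-14 - 33*-32)=552, (33*40 - -19*-14)=1054, (-19*0 - 8*40)=-320, (8*-36 - -38*0)=-288; twice the area = |3510| = 3510; area = 1755; boundary points = 2 + 3 + 2 + 1 + 2 = 10; strictly interior points = area - boundary/2 + 1 = 1751; answer 1751
Stage 3: Y2 = 1751; w = -27; remainder = value at the root: -3*(-27)^4 + 1*(-27)^3 + 5*(-27)^2 - 9*(-27)^1 - 8 = (-1594323) + (-19683) + (3645) + (243) + (-8) = -1610126; answer -1610126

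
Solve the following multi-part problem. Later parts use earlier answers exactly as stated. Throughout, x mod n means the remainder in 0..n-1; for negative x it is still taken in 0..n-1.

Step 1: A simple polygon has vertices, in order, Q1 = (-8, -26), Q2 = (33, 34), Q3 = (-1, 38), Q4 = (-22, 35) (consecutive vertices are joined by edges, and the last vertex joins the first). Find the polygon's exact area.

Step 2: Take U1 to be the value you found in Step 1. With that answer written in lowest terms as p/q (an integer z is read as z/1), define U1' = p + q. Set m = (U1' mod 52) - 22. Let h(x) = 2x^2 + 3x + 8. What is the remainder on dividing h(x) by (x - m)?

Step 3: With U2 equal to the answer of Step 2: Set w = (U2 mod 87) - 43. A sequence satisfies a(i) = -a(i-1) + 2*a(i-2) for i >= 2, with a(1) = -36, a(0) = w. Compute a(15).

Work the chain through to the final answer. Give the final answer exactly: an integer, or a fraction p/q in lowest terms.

Step 1: cross terms: (-8*34 - 33*-26)=586, (33*38 - -1*34)=1288, (-1*35 - -22*38)=801, (-22*-26 - -8*35)=852; twice the area = |3527| = 3527; area = 3527/2; answer 3527/2
Step 2: U1 = 3527/2; threaded value p + q = 3529; m = 23; remainder = value at the root: 2*(23)^2 + 3*(23)^1 + 8 = (1058) + (69) + (8) = 1135; answer 1135
Step 3: U2 = 1135; w = -39; a(2) = -1*(-36) + 2*(-39) = -42; iterating: a(2)=-42, a(3)=-30, a(4)=-54, a(5)=-6, a(6)=-102, a(7)=90, a(8)=-294, a(9)=474, a(10)=-1062, a(11)=2010, a(12)=-4134, a(13)=8154, a(14)=-16422, a(15)=32730; answer 32730

32730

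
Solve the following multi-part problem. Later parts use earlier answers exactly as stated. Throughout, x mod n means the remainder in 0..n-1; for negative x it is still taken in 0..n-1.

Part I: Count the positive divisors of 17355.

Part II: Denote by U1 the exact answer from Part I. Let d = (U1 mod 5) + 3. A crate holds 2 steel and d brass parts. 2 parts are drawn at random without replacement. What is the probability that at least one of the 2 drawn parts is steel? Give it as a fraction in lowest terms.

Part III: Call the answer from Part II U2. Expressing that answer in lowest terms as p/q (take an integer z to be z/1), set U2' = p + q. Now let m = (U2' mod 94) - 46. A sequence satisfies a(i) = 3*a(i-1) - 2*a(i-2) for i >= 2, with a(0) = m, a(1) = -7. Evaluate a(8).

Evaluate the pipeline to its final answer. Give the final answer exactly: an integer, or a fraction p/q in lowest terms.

Part I: 17355 = 3 * 5 * 13 * 89; number of divisors = (1+1) * (1+1) * (1+1) * (1+1) = 16; answer 16
Part II: U1 = 16; d = 4; total draws C(6,2) = 15; complement C(4,2) = 6; favorable 15 - 6 = 9; P = 3/5; answer 3/5
Part III: U2 = 3/5; threaded value p + q = 8; m = -38; a(2) = 3*(-7) - 2*(-38) = 55; iterating: a(2)=55, a(3)=179, a(4)=427, a(5)=923, a(6)=1915, a(7)=3899, a(8)=7867; answer 7867

7867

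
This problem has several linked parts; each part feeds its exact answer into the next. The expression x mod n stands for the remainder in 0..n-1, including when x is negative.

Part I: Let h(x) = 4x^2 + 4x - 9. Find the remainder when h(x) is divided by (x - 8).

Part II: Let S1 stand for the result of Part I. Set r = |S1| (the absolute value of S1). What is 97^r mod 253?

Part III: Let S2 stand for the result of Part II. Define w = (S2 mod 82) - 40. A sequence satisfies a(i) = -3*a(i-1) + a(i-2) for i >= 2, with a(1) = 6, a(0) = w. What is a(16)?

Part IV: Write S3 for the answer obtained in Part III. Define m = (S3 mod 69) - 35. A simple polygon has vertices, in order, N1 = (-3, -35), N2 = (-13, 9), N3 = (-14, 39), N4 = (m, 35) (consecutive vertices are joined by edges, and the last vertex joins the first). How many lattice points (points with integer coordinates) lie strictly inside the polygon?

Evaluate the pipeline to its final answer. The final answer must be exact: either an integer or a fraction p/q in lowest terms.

483

Part I: remainder = value at the root: 4*(8)^2 + 4*(8)^1 - 9 = (256) + (32) + (-9) = 279; answer 279
Part II: S1 = 279; r = 279; squarings mod 253: 97^1=97, 97^2=48, 97^4=27, 97^8=223, 97^16=141, 97^32=147, 97^64=104, 97^128=190, 97^256=174; 97^279 = 97^1 * 97^2 * 97^4 * 97^16 * 97^256 = 203 (mod 253); answer 203
Part III: S2 = 203; w = -1; a(2) = -3*(6) + 1*(-1) = -19; iterating: a(2)=-19, a(3)=63, a(4)=-208, a(5)=687, a(6)=-2269, a(7)=7494, a(8)=-24751, a(9)=81747, a(10)=-269992, a(11)=891723, a(12)=-2945161, a(13)=9727206, a(14)=-32126779, a(15)=106107543, a(16)=-350449408; answer -350449408
Part IV: S3 = -350449408; m = -30; cross terms: (-3*9 - -13*-35)=-482, (-13*39 - -14*9)=-381, (-14*35 - -30*39)=680, (-30*-35 - -3*35)=1155; twice the area = |972| = 972; area = 486; boundary points = 2 + 1 + 4 + 1 = 8; strictly interior points = area - boundary/2 + 1 = 483; answer 483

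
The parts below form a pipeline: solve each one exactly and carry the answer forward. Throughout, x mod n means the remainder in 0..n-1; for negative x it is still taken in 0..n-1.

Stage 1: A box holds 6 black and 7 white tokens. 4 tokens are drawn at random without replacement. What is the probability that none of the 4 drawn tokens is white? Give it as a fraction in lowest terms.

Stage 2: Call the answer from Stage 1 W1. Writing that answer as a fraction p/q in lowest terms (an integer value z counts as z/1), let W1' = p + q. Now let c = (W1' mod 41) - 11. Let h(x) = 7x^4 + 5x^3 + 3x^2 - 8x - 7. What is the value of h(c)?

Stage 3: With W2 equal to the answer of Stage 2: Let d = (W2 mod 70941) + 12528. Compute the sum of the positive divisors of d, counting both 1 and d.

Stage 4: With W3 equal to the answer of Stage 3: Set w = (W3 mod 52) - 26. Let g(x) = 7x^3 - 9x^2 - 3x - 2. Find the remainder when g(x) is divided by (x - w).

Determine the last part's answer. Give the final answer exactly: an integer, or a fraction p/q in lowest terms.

-7872

Stage 1: total draws C(13,4) = 715; favorable C(6,4) = 15; P = 3/143; answer 3/143
Stage 2: W1 = 3/143; threaded value p + q = 146; c = 12; 7*(12)^4 + 5*(12)^3 + 3*(12)^2 - 8*(12)^1 - 7 = (145152) + (8640) + (432) + (-96) + (-7) = 154121; answer 154121
Stage 3: W2 = 154121; d = 24767; 24767 is prime, so its only divisors are 1 and 24767; sigma = 1 + 24767 = 24768; answer 24768
Stage 4: W3 = 24768; w = -10; remainder = value at the root: 7*(-10)^3 - 9*(-10)^2 - 3*(-10)^1 - 2 = (-7000) + (-900) + (30) + (-2) = -7872; answer -7872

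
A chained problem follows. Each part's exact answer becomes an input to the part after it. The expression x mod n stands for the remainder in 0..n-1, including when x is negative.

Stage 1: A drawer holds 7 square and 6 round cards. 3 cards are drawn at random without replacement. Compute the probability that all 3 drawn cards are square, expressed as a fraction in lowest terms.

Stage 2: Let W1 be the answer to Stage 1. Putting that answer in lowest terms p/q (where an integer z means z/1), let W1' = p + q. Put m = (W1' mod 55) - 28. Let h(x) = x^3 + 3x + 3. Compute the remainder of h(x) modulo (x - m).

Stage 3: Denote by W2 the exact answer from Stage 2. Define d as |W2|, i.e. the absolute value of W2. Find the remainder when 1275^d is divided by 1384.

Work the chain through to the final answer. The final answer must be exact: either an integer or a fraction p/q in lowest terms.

899

Stage 1: total draws C(13,3) = 286; favorable C(7,3) = 35; P = 35/286; answer 35/286
Stage 2: W1 = 35/286; threaded value p + q = 321; m = 18; remainder = value at the root: 1*(18)^3 + 3*(18)^1 + 3 = (5832) + (54) + (3) = 5889; answer 5889
Stage 3: W2 = 5889; d = 5889; squarings mod 1384: 1275^1=1275, 1275^2=809, 1275^4=1233, 1275^8=657, 1275^16=1225, 1275^32=369, 1275^64=529, 1275^128=273, 1275^256=1177, 1275^512=1329, 1275^1024=257, 1275^2048=1001, 1275^4096=1369; 1275^5889 = 1275^1 * 1275^256 * 1275^512 * 1275^1024 * 1275^4096 = 899 (mod 1384); answer 899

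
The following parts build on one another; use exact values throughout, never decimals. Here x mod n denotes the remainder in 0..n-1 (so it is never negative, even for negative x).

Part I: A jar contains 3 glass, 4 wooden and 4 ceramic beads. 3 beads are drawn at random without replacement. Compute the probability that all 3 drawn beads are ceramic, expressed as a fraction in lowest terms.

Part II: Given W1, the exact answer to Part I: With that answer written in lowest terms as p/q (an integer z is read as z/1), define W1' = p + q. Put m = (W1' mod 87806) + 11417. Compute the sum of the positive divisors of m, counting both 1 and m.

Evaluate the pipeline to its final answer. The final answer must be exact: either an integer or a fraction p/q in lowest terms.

Part I: total draws C(11,3) = 165; favorable C(4,3) = 4; P = 4/165; answer 4/165
Part II: W1 = 4/165; threaded value p + q = 169; m = 11586; 11586 = 2 * 3 * 1931; sigma = (1 + 2) * (1 + 3) * (1 + 1931) = 3 * 4 * 1932 = 23184; answer 23184

23184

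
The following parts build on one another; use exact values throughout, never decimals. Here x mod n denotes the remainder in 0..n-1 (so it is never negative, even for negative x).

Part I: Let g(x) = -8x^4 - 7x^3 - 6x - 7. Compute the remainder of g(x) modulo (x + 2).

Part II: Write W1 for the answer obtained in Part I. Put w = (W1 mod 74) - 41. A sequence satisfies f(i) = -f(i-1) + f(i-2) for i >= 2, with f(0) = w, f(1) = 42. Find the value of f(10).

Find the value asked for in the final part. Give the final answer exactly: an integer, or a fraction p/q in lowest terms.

-3466

Part I: remainder = value at the root: -8*(-2)^4 - 7*(-2)^3 - 6*(-2)^1 - 7 = (-128) + (56) + (12) + (-7) = -67; answer -67
Part II: W1 = -67; w = -34; f(2) = -1*(42) + 1*(-34) = -76; iterating: f(2)=-76, f(3)=118, f(4)=-194, f(5)=312, f(6)=-506, f(7)=818, f(8)=-1324, f(9)=2142, f(10)=-3466; answer -3466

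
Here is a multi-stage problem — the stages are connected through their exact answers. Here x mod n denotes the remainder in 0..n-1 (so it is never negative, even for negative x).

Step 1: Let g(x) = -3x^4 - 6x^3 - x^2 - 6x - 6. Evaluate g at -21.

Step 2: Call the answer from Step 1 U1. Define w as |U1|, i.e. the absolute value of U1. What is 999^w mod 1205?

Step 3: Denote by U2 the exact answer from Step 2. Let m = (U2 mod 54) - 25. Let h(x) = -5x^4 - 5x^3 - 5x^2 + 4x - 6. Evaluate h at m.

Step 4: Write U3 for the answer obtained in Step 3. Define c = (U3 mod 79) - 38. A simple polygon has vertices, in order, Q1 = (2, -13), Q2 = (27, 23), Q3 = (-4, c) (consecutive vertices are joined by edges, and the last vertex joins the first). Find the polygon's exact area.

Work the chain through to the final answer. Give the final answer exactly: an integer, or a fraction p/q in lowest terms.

Step 1: -3*(-21)^4 - 6*(-21)^3 - 1*(-21)^2 - 6*(-21)^1 - 6 = (-583443) + (55566) + (-441) + (126) + (-6) = -528198; answer -528198
Step 2: U1 = -528198; w = 528198; squarings mod 1205: 999^1=999, 999^2=261, 999^4=641, 999^8=1181, 999^16=576, 999^32=401, 999^64=536, 999^128=506, 999^256=576, 999^512=401, 999^1024=536, 999^2048=506, 999^4096=576, 999^8192=401, 999^16384=536, 999^32768=506, 999^65536=576, 999^131072=401, 999^262144=536, 999^524288=506; 999^528198 = 999^2 * 999^4 * 999^64 * 999^256 * 999^512 * 999^1024 * 999^2048 * 999^524288 = 421 (mod 1205); answer 421
Step 3: U2 = 421; m = 18; -5*(18)^4 - 5*(18)^3 - 5*(18)^2 + 4*(18)^1 - 6 = (-524880) + (-29160) + (-1620) + (72) + (-6) = -555594; answer -555594
Step 4: U3 = -555594; c = -25; cross terms: (2*23 - 27*-13)=397, (27*-25 - -4*23)=-583, (-4*-13 - 2*-25)=102; twice the area = |-84| = 84; area = 42; answer 42

42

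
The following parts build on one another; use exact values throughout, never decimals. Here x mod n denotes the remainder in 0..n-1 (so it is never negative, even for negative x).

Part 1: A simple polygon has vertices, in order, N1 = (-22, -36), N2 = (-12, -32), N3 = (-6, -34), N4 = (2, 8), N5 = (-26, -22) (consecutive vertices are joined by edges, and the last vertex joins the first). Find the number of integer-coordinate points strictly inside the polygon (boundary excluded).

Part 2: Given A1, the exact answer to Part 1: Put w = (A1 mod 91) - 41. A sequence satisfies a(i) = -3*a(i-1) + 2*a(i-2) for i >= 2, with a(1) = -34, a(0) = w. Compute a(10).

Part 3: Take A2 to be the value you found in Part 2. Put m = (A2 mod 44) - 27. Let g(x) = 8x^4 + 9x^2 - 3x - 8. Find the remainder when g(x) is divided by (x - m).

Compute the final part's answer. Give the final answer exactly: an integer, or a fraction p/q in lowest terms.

Part 1: cross terms: (-22*-32 - -12*-36)=272, (-12*-34 - -6*-32)=216, (-6*8 - 2*-34)=20, (2*-22 - -26*8)=164, (-26*-36 - -22*-22)=452; twice the area = |1124| = 1124; area = 562; boundary points = 2 + 2 + 2 + 2 + 2 = 10; strictly interior points = area - boundary/2 + 1 = 558; answer 558
Part 2: A1 = 558; w = -29; a(2) = -3*(-34) + 2*(-29) = 44; iterating: a(2)=44, a(3)=-200, a(4)=688, a(5)=-2464, a(6)=8768, a(7)=-31232, a(8)=111232, a(9)=-396160, a(10)=1410944; answer 1410944
Part 3: A2 = 1410944; m = 13; remainder = value at the root: 8*(13)^4 + 9*(13)^2 - 3*(13)^1 - 8 = (228488) + (1521) + (-39) + (-8) = 229962; answer 229962

229962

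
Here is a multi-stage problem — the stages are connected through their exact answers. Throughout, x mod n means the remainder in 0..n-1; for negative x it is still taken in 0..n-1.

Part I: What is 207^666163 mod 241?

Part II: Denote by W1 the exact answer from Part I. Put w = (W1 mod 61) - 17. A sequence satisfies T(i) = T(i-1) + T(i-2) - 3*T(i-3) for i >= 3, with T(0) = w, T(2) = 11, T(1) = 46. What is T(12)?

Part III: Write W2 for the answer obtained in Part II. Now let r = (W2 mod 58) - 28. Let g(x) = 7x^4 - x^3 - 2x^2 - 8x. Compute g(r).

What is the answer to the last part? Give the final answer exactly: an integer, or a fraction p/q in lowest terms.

4924664

Part I: squarings mod 241: 207^1=207, 207^2=192, 207^4=232, 207^8=81, 207^16=54, 207^32=24, 207^64=94, 207^128=160, 207^256=54, 207^512=24, 207^1024=94, 207^2048=160, 207^4096=54, 207^8192=24, 207^16384=94, 207^32768=160, 207^65536=54, 207^131072=24, 207^262144=94, 207^524288=160; 207^666163 = 207^1 * 207^2 * 207^16 * 207^32 * 207^512 * 207^2048 * 207^8192 * 207^131072 * 207^524288 = 95 (mod 241); answer 95
Part II: W1 = 95; w = 17; T(3) = 1*(11) + 1*(46) - 3*(17) = 6; iterating: T(3)=6, T(4)=-121, T(5)=-148, T(6)=-287, T(7)=-72, T(8)=85, T(9)=874, T(10)=1175, T(11)=1794, T(12)=347; answer 347
Part III: W2 = 347; r = 29; 7*(29)^4 - 1*(29)^3 - 2*(29)^2 - 8*(29)^1 = (4950967) + (-24389) + (-1682) + (-232) = 4924664; answer 4924664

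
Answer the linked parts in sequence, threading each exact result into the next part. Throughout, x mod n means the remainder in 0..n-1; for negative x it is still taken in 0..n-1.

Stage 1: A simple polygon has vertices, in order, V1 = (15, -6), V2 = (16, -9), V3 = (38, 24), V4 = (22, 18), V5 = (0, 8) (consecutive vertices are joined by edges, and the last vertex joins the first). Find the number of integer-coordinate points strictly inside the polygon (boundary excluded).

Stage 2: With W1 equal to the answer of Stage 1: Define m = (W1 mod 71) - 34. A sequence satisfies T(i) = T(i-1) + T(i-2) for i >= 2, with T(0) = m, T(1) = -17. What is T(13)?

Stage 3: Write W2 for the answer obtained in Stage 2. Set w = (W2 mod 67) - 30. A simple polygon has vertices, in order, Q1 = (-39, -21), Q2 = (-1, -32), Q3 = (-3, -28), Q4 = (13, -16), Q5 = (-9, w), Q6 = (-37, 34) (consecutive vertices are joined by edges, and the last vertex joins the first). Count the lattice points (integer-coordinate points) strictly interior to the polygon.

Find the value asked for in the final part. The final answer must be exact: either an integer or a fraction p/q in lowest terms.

1183

Stage 1: cross terms: (15*-9 - 16*-6)=-39, (16*24 - 38*-9)=726, (38*18 - 22*24)=156, (22*8 - 0*18)=176, (0*-6 - 15*8)=-120; twice the area = |899| = 899; area = 899/2; boundary points = 1 + 11 + 2 + 2 + 1 = 17; strictly interior points = area - boundary/2 + 1 = 442; answer 442
Stage 2: W1 = 442; m = -18; T(2) = 1*(-17) + 1*(-18) = -35; iterating: T(2)=-35, T(3)=-52, T(4)=-87, T(5)=-139, T(6)=-226, T(7)=-365, T(8)=-591, T(9)=-956, T(10)=-1547, T(11)=-2503, T(12)=-4050, T(13)=-6553; answer -6553
Stage 3: W2 = -6553; w = -17; cross terms: (-39*-32 - -1*-21)=1227, (-1*-28 - -3*-32)=-68, (-3*-16 - 13*-28)=412, (13*-17 - -9*-16)=-365, (-9*34 - -37*-17)=-935, (-37*-21 - -39*34)=2103; twice the area = |2374| = 2374; area = 1187; boundary points = 1 + 2 + 4 + 1 + 1 + 1 = 10; strictly interior points = area - boundary/2 + 1 = 1183; answer 1183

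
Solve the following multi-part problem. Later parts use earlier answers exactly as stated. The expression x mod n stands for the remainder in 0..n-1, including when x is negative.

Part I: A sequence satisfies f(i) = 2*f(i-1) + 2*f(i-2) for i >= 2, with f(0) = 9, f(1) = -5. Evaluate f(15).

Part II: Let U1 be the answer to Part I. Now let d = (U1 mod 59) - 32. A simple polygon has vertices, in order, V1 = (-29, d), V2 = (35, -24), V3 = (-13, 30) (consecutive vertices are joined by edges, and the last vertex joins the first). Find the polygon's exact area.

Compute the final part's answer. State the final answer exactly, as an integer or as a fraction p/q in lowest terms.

Part I: f(2) = 2*(-5) + 2*(9) = 8; iterating: f(2)=8, f(3)=6, f(4)=28, f(5)=68, f(6)=192, f(7)=520, f(8)=1424, f(9)=3888, f(10)=10624, f(11)=29024, f(12)=79296, f(13)=216640, f(14)=591872, f(15)=1617024; answer 1617024
Part II: U1 = 1617024; d = -21; cross terms: (-29*-24 - 35*-21)=1431, (35*30 - -13*-24)=738, (-13*-21 - -29*30)=1143; twice the area = |3312| = 3312; area = 1656; answer 1656

1656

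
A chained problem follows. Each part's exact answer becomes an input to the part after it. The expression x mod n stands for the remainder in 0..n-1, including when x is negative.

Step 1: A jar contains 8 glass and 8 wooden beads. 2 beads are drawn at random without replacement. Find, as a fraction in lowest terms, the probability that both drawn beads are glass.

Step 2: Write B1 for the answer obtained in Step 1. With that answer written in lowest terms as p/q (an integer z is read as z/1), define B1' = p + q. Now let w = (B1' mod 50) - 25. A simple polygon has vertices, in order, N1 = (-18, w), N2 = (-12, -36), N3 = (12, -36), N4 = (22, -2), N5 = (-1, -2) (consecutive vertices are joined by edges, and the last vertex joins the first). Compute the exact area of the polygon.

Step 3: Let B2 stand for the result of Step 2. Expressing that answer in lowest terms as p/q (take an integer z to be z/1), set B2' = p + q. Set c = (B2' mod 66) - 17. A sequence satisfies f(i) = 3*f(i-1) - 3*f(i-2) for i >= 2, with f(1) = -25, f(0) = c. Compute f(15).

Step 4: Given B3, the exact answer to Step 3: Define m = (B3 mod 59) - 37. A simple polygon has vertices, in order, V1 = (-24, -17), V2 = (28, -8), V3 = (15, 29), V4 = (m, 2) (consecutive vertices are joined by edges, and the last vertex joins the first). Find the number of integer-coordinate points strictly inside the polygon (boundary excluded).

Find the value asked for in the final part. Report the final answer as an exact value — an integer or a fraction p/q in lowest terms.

1524

Step 1: total draws C(16,2) = 120; favorable C(8,2) = 28; P = 7/30; answer 7/30
Step 2: B1 = 7/30; threaded value p + q = 37; w = 12; cross terms: (-18*-36 - -12*12)=792, (-12*-36 - 12*-36)=864, (12*-2 - 22*-36)=768, (22*-2 - -1*-2)=-46, (-1*12 - -18*-2)=-48; twice the area = |2330| = 2330; area = 1165; answer 1165
Step 3: B2 = 1165; threaded value p + q = 1166; c = 27; f(2) = 3*(-25) - 3*(27) = -156; iterating: f(2)=-156, f(3)=-393, f(4)=-711, f(5)=-954, f(6)=-729, f(7)=675, f(8)=4212, f(9)=10611, f(10)=19197, f(11)=25758, f(12)=19683, f(13)=-18225, f(14)=-113724, f(15)=-286497; answer -286497
Step 4: B3 = -286497; m = -30; cross terms: (-24*-8 - 28*-17)=668, (28*29 - 15*-8)=932, (15*2 - -30*29)=900, (-30*-17 - -24*2)=558; twice the area = |3058| = 3058; area = 1529; boundary points = 1 + 1 + 9 + 1 = 12; strictly interior points = area - boundary/2 + 1 = 1524; answer 1524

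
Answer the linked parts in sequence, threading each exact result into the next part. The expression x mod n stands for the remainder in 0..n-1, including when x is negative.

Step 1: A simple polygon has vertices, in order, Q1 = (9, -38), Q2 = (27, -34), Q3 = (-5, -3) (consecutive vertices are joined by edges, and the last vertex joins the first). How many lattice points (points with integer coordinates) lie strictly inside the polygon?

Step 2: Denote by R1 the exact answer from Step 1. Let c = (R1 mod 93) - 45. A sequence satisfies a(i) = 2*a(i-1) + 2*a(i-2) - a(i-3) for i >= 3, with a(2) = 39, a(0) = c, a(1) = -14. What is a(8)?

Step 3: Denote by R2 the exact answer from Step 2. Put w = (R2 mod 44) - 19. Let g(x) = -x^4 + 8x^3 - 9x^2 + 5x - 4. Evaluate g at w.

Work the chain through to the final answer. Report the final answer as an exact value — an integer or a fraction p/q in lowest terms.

Step 1: cross terms: (9*-34 - 27*-38)=720, (27*-3 - -5*-34)=-251, (-5*-38 - 9*-3)=217; twice the area = |686| = 686; area = 343; boundary points = 2 + 1 + 7 = 10; strictly interior points = area - boundary/2 + 1 = 339; answer 339
Step 2: R1 = 339; c = 15; a(3) = 2*(39) + 2*(-14) - 1*(15) = 35; iterating: a(3)=35, a(4)=162, a(5)=355, a(6)=999, a(7)=2546, a(8)=6735; answer 6735
Step 3: R2 = 6735; w = -16; -1*(-16)^4 + 8*(-16)^3 - 9*(-16)^2 + 5*(-16)^1 - 4 = (-65536) + (-32768) + (-2304) + (-80) + (-4) = -100692; answer -100692

-100692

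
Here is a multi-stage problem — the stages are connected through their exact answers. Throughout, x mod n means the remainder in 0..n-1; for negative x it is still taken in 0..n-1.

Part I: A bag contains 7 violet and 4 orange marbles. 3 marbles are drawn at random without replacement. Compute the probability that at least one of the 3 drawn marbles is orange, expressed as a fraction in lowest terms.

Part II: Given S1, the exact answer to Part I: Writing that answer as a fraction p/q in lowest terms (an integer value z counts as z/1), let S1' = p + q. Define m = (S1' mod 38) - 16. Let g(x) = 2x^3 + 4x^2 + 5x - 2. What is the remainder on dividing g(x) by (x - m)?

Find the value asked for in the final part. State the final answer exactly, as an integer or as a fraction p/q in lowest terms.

Part I: total draws C(11,3) = 165; complement C(7,3) = 35; favorable 165 - 35 = 130; P = 26/33; answer 26/33
Part II: S1 = 26/33; threaded value p + q = 59; m = 5; remainder = value at the root: 2*(5)^3 + 4*(5)^2 + 5*(5)^1 - 2 = (250) + (100) + (25) + (-2) = 373; answer 373

373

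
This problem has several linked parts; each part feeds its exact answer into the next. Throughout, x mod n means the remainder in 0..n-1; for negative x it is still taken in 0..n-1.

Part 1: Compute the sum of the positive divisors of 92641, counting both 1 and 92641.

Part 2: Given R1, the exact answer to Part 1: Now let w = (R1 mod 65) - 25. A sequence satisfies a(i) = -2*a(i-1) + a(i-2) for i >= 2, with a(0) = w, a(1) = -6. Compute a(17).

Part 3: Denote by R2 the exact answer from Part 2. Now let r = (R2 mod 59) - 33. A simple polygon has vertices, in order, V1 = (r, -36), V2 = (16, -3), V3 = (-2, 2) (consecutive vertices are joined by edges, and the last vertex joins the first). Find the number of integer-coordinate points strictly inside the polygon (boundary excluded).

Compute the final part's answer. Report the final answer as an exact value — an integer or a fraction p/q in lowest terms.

Part 1: 92641 is prime, so its only divisors are 1 and 92641; sigma = 1 + 92641 = 92642; answer 92642
Part 2: R1 = 92642; w = -8; a(2) = -2*(-6) + 1*(-8) = 4; iterating: a(2)=4, a(3)=-14, a(4)=32, a(5)=-78, a(6)=188, a(7)=-454, a(8)=1096, a(9)=-2646, a(10)=6388, a(11)=-15422, a(12)=37232, a(13)=-89886, a(14)=217004, a(15)=-523894, a(16)=1264792, a(17)=-3053478; answer -3053478
Part 3: R2 = -3053478; r = -25; cross terms: (-25*-3 - 16*-36)=651, (16*2 - -2*-3)=26, (-2*-36 - -25*2)=122; twice the area = |799| = 799; area = 799/2; boundary points = 1 + 1 + 1 = 3; strictly interior points = area - boundary/2 + 1 = 399; answer 399

399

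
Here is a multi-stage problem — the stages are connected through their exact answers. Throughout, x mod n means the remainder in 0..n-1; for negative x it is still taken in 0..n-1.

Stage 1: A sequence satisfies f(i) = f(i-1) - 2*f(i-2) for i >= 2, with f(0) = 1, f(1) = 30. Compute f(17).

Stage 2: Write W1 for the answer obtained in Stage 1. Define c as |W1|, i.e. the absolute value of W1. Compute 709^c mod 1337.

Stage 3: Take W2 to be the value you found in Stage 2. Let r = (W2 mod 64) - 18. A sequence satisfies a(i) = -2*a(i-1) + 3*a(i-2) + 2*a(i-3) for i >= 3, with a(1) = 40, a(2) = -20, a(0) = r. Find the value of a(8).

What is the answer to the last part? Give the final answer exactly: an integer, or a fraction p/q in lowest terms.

Stage 1: f(2) = 1*(30) - 2*(1) = 28; iterating: f(2)=28, f(3)=-32, f(4)=-88, f(5)=-24, f(6)=152, f(7)=200, f(8)=-104, f(9)=-504, f(10)=-296, f(11)=712, f(12)=1304, f(13)=-120, f(14)=-2728, f(15)=-2488, f(16)=2968, f(17)=7944; answer 7944
Stage 2: W1 = 7944; c = 7944; squarings mod 1337: 709^1=709, 709^2=1306, 709^4=961, 709^8=991, 709^16=723, 709^32=1299, 709^64=107, 709^128=753, 709^256=121, 709^512=1271, 709^1024=345, 709^2048=32, 709^4096=1024; 709^7944 = 709^8 * 709^256 * 709^512 * 709^1024 * 709^2048 * 709^4096 = 351 (mod 1337); answer 351
Stage 3: W2 = 351; r = 13; a(3) = -2*(-20) + 3*(40) + 2*(13) = 186; iterating: a(3)=186, a(4)=-352, a(5)=1222, a(6)=-3128, a(7)=9218, a(8)=-25376; answer -25376

-25376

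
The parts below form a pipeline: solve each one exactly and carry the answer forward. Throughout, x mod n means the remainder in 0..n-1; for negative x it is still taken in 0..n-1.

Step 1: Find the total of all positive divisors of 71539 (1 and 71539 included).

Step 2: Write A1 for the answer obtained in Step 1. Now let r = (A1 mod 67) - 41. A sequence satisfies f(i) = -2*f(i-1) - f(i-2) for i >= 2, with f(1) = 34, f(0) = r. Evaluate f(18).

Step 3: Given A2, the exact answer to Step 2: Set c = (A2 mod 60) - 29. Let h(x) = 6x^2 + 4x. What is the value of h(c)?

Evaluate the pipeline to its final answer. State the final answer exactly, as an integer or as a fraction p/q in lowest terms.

1232

Step 1: 71539 = 13 * 5503; sigma = (1 + 13) * (1 + 5503) = 14 * 5504 = 77056; answer 77056
Step 2: A1 = 77056; r = -35; f(2) = -2*(34) - 1*(-35) = -33; iterating: f(2)=-33, f(3)=32, f(4)=-31, f(5)=30, f(6)=-29, f(7)=28, f(8)=-27, f(9)=26, f(10)=-25, f(11)=24, f(12)=-23, f(13)=22, f(14)=-21, f(15)=20, f(16)=-19, f(17)=18, f(18)=-17; answer -17
Step 3: A2 = -17; c = 14; 6*(14)^2 + 4*(14)^1 = (1176) + (56) = 1232; answer 1232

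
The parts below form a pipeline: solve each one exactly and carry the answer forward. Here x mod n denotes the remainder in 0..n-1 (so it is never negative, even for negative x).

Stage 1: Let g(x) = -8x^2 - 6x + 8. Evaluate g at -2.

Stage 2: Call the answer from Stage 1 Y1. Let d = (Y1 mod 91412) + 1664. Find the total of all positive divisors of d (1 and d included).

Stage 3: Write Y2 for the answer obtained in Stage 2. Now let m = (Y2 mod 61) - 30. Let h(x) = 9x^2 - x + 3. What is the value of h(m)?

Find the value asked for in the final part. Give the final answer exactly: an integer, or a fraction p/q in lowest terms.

Stage 1: -8*(-2)^2 - 6*(-2)^1 + 8 = (-32) + (12) + (8) = -12; answer -12
Stage 2: Y1 = -12; d = 93064; 93064 = 2^3 * 11633; sigma = (1 + 2 + 4 + 8) * (1 + 11633) = 15 * 11634 = 174510; answer 174510
Stage 3: Y2 = 174510; m = 20; 9*(20)^2 - 1*(20)^1 + 3 = (3600) + (-20) + (3) = 3583; answer 3583

3583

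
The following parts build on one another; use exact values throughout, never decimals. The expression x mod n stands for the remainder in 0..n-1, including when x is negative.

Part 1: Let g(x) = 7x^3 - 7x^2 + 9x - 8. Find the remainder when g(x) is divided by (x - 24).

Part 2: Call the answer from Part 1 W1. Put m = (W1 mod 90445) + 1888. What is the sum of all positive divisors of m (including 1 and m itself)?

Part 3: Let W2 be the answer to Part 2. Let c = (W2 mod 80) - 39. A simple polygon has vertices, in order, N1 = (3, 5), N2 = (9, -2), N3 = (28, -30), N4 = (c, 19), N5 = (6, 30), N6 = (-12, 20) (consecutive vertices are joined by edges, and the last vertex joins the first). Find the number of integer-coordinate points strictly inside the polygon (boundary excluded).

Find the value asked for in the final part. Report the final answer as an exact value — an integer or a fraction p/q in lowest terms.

752

Part 1: remainder = value at the root: 7*(24)^3 - 7*(24)^2 + 9*(24)^1 - 8 = (96768) + (-4032) + (216) + (-8) = 92944; answer 92944
Part 2: W1 = 92944; m = 4387; 4387 = 41 * 107; sigma = (1 + 41) * (1 + 107) = 42 * 108 = 4536; answer 4536
Part 3: W2 = 4536; c = 17; cross terms: (3*-2 - 9*5)=-51, (9*-30 - 28*-2)=-214, (28*19 - 17*-30)=1042, (17*30 - 6*19)=396, (6*20 - -12*30)=480, (-12*5 - 3*20)=-120; twice the area = |1533| = 1533; area = 1533/2; boundary points = 1 + 1 + 1 + 11 + 2 + 15 = 31; strictly interior points = area - boundary/2 + 1 = 752; answer 752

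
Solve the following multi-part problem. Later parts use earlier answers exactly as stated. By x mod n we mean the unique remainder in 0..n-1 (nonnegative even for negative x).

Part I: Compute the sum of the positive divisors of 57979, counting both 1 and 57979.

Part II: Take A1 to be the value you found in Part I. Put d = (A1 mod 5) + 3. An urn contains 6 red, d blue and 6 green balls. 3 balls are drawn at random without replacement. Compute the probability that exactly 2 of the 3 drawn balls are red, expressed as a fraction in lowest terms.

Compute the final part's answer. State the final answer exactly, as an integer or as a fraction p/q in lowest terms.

65/323

Part I: 57979 = 37 * 1567; sigma = (1 + 37) * (1 + 1567) = 38 * 1568 = 59584; answer 59584
Part II: A1 = 59584; d = 7; total draws C(19,3) = 969; favorable C(6,2)*C(13,1) = 195; P = 65/323; answer 65/323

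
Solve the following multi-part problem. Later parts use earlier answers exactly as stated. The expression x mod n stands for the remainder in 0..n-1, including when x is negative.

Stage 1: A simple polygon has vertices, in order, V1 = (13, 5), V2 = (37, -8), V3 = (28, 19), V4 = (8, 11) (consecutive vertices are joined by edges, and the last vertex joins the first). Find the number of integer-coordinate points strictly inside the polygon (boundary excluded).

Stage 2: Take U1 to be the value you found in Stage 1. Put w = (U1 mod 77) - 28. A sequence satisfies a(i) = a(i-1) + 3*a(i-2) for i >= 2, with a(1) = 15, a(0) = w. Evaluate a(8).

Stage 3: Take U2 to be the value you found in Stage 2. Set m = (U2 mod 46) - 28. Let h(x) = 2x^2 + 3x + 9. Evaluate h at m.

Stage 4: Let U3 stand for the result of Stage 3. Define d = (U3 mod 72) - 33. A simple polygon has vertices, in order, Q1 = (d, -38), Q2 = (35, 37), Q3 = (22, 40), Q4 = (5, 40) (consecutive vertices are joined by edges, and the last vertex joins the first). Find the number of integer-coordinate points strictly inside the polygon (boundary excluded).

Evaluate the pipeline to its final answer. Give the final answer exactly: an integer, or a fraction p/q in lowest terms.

Stage 1: cross terms: (13*-8 - 37*5)=-289, (37*19 - 28*-8)=927, (28*11 - 8*19)=156, (8*5 - 13*11)=-103; twice the area = |691| = 691; area = 691/2; boundary points = 1 + 9 + 4 + 1 = 15; strictly interior points = area - boundary/2 + 1 = 339; answer 339
Stage 2: U1 = 339; w = 3; a(2) = 1*(15) + 3*(3) = 24; iterating: a(2)=24, a(3)=69, a(4)=141, a(5)=348, a(6)=771, a(7)=1815, a(8)=4128; answer 4128
Stage 3: U2 = 4128; m = 6; 2*(6)^2 + 3*(6)^1 + 9 = (72) + (18) + (9) = 99; answer 99
Stage 4: U3 = 99; d = -6; cross terms: (-6*37 - 35*-38)=1108, (35*40 - 22*37)=586, (22*40 - 5*40)=680, (5*-38 - -6*40)=50; twice the area = |2424| = 2424; area = 1212; boundary points = 1 + 1 + 17 + 1 = 20; strictly interior points = area - boundary/2 + 1 = 1203; answer 1203

1203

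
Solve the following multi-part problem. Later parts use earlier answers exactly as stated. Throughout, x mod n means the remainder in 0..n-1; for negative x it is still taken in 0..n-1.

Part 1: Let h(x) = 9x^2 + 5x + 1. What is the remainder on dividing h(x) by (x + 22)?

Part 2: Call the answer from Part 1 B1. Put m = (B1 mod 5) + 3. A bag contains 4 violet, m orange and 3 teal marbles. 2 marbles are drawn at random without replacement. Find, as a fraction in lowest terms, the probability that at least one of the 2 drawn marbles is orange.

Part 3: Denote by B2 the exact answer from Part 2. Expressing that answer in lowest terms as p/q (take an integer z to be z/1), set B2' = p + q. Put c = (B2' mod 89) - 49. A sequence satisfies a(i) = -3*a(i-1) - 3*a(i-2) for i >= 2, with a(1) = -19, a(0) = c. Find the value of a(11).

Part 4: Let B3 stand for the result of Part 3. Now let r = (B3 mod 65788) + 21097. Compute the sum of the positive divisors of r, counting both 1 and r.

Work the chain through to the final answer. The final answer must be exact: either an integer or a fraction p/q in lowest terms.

51696

Part 1: remainder = value at the root: 9*(-22)^2 + 5*(-22)^1 + 1 = (4356) + (-110) + (1) = 4247; answer 4247
Part 2: B1 = 4247; m = 5; total draws C(12,2) = 66; complement C(7,2) = 21; favorable 66 - 21 = 45; P = 15/22; answer 15/22
Part 3: B2 = 15/22; threaded value p + q = 37; c = -12; a(2) = -3*(-19) - 3*(-12) = 93; iterating: a(2)=93, a(3)=-222, a(4)=387, a(5)=-495, a(6)=324, a(7)=513, a(8)=-2511, a(9)=5994, a(10)=-10449, a(11)=13365; answer 13365
Part 4: B3 = 13365; r = 34462; 34462 = 2 * 17231; sigma = (1 + 2) * (1 + 17231) = 3 * 17232 = 51696; answer 51696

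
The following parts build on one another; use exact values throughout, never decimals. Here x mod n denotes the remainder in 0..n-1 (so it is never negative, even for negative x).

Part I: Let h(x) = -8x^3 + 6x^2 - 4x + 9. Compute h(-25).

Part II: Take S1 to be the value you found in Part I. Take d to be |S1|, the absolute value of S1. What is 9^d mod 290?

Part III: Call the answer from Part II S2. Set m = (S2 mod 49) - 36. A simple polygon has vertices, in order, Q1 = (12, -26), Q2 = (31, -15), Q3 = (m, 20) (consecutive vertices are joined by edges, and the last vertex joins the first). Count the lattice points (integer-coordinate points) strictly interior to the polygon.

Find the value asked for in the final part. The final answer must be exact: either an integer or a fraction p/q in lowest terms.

Part I: -8*(-25)^3 + 6*(-25)^2 - 4*(-25)^1 + 9 = (125000) + (3750) + (100) + (9) = 128859; answer 128859
Part II: S1 = 128859; d = 128859; squarings mod 290: 9^1=9, 9^2=81, 9^4=181, 9^8=281, 9^16=81, 9^32=181, 9^64=281, 9^128=81, 9^256=181, 9^512=281, 9^1024=81, 9^2048=181, 9^4096=281, 9^8192=81, 9^16384=181, 9^32768=281, 9^65536=81; 9^128859 = 9^1 * 9^2 * 9^8 * 9^16 * 9^64 * 9^256 * 9^512 * 9^1024 * 9^4096 * 9^8192 * 9^16384 * 9^32768 * 9^65536 = 149 (mod 290); answer 149
Part III: S2 = 149; m = -34; cross terms: (12*-15 - 31*-26)=626, (31*20 - -34*-15)=110, (-34*-26 - 12*20)=644; twice the area = |1380| = 1380; area = 690; boundary points = 1 + 5 + 46 = 52; strictly interior points = area - boundary/2 + 1 = 665; answer 665

665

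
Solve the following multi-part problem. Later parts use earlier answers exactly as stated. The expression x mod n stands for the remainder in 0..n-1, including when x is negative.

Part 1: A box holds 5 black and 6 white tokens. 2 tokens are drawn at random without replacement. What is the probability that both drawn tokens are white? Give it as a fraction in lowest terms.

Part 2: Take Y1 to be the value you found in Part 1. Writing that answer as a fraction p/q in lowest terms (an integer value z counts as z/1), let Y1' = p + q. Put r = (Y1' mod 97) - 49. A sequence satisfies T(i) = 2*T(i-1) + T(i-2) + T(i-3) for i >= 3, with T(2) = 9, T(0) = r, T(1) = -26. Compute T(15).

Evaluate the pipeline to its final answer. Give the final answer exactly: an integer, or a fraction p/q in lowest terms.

-2819794

Part 1: total draws C(11,2) = 55; favorable C(6,2) = 15; P = 3/11; answer 3/11
Part 2: Y1 = 3/11; threaded value p + q = 14; r = -35; T(3) = 2*(9) + 1*(-26) + 1*(-35) = -43; iterating: T(3)=-43, T(4)=-103, T(5)=-240, T(6)=-626, T(7)=-1595, T(8)=-4056, T(9)=-10333, T(10)=-26317, T(11)=-67023, T(12)=-170696, T(13)=-434732, T(14)=-1107183, T(15)=-2819794; answer -2819794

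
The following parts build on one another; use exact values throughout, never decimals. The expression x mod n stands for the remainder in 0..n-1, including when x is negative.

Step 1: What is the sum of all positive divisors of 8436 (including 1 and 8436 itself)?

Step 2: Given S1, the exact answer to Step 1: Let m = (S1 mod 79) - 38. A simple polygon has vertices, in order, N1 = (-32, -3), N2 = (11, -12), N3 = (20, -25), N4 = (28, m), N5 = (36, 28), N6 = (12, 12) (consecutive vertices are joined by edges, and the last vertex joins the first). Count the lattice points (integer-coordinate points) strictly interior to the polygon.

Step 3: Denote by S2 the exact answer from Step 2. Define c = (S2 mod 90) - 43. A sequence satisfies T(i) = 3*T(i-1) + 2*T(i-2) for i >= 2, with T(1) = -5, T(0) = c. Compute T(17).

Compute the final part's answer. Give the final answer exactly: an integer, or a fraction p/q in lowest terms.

Step 1: 8436 = 2^2 * 3 * 19 * 37; sigma = (1 + 2 + 4) * (1 + 3) * (1 + 19) * (1 + 37) = 7 * 4 * 20 * 38 = 21280; answer 21280
Step 2: S1 = 21280; m = -9; cross terms: (-32*-12 - 11*-3)=417, (11*-25 - 20*-12)=-35, (20*-9 - 28*-25)=520, (28*28 - 36*-9)=1108, (36*12 - 12*28)=96, (12*-3 - -32*12)=348; twice the area = |2454| = 2454; area = 1227; boundary points = 1 + 1 + 8 + 1 + 8 + 1 = 20; strictly interior points = area - boundary/2 + 1 = 1218; answer 1218
Step 3: S2 = 1218; c = 5; T(2) = 3*(-5) + 2*(5) = -5; iterating: T(2)=-5, T(3)=-25, T(4)=-85, T(5)=-305, T(6)=-1085, T(7)=-3865, T(8)=-13765, T(9)=-49025, T(10)=-174605, T(11)=-621865, T(12)=-2214805, T(13)=-7888145, T(14)=-28094045, T(15)=-100058425, T(16)=-356363365, T(17)=-1269206945; answer -1269206945

-1269206945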